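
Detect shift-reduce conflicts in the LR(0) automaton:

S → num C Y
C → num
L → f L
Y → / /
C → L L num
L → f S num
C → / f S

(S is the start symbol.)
A shift-reduce conflict occurs when an LR(0) state has both:
  - a complete (reduce) item [A → α .] (dot at the end), and
  - a shift item [B → β . c γ] (dot before a terminal).

Augment with S' → S and build the canonical LR(0) collection (I0 = CLOSURE({[S' → . S]}), then GOTO on every symbol after a dot until no new states appear). It has 18 states:
  I0: { [S → . num C Y], [S' → . S] }  — shift
  I1: { [S' → S .] }  — accept
  I2: { [C → . / f S], [C → . L L num], [C → . num], [L → . f L], [L → . f S num], [S → num . C Y] }  — shift
  I3: { [C → / . f S] }  — shift
  I4: { [S → num C . Y], [Y → . / /] }  — shift
  I5: { [C → L . L num], [L → . f L], [L → . f S num] }  — shift
  I6: { [L → . f L], [L → . f S num], [L → f . L], [L → f . S num], [S → . num C Y] }  — shift
  I7: { [C → num .] }  — reduce
  I8: { [L → f L .] }  — reduce
  I9: { [L → f S . num] }  — shift
  I10: { [L → f S num .] }  — reduce
  I11: { [C → L L . num] }  — shift
  I12: { [C → L L num .] }  — reduce
  I13: { [Y → / . /] }  — shift
  I14: { [S → num C Y .] }  — reduce
  I15: { [Y → / / .] }  — reduce
  I16: { [C → / f . S], [S → . num C Y] }  — shift
  I17: { [C → / f S .] }  — reduce

No state contains both a complete item and a shift item.

Answer: No shift-reduce conflicts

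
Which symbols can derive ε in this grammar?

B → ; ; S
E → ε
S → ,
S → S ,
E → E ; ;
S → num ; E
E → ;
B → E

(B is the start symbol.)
A non-terminal is nullable if it can derive ε (the empty string): either it has an ε-production, or it has a production whose right-hand side consists entirely of nullable non-terminals.

ε-productions: E → ε
So E is immediately nullable.
B → E: every symbol on the right is nullable, so B is nullable too.
No further non-terminal can be added: every production for the remaining non-terminals contains a terminal or a non-nullable non-terminal.
Nullable = { 'B', 'E' }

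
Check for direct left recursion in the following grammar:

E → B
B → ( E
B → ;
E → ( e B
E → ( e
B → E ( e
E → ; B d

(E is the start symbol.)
No direct left recursion

Direct left recursion occurs when N → N α for some non-terminal N (the right-hand side begins with the left-hand side itself).

E → B: starts with B
B → ( E: starts with '('
B → ;: starts with ';'
E → ( e B: starts with '('
E → ( e: starts with '('
B → E ( e: starts with E
E → ; B d: starts with ';'

No direct left recursion found.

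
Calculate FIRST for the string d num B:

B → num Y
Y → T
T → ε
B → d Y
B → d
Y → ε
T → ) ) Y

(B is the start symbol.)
To compute FIRST(d num B), process the symbols left to right:
Symbol d is a terminal. Add 'd' and stop.
FIRST(d num B) = { 'd' }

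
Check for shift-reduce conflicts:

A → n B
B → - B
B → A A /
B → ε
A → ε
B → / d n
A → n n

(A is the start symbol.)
Augment with A' → A and build the canonical LR(0) collection (I0 = CLOSURE({[A' → . A]}), then GOTO on every symbol after a dot until no new states appear). It has 13 states:
  I0: { [A → . n B], [A → . n n], [A → .], [A' → . A] }  — shift, reduce
  I1: { [A' → A .] }  — accept
  I2: { [A → . n B], [A → . n n], [A → .], [A → n . B], [A → n . n], [B → . - B], [B → . / d n], [B → . A A /], [B → .] }  — shift, 2 reduces
  I3: { [A → . n B], [A → . n n], [A → .], [B → - . B], [B → . - B], [B → . / d n], [B → . A A /], [B → .] }  — shift, 2 reduces
  I4: { [B → / . d n] }  — shift
  I5: { [A → . n B], [A → . n n], [A → .], [B → A . A /] }  — shift, reduce
  I6: { [A → n B .] }  — reduce
  I7: { [A → . n B], [A → . n n], [A → .], [A → n . B], [A → n . n], [A → n n .], [B → . - B], [B → . / d n], [B → . A A /], [B → .] }  — shift, 3 reduces
  I8: { [B → A A . /] }  — shift
  I9: { [B → A A / .] }  — reduce
  I10: { [B → / d . n] }  — shift
  I11: { [B → / d n .] }  — reduce
  I12: { [B → - B .] }  — reduce

I0 contains reduce item [A → .] and shift items [A → . n B], [A → . n n] — shift-reduce conflict.
I2 contains reduce items [A → .], [B → .] and shift items [A → . n B], [A → . n n], [A → n . n], [B → . - B], [B → . / d n] — shift-reduce conflict.
I3 contains reduce items [A → .], [B → .] and shift items [A → . n B], [A → . n n], [B → . - B], [B → . / d n] — shift-reduce conflict.
I5 contains reduce item [A → .] and shift items [A → . n B], [A → . n n] — shift-reduce conflict.
I7 contains reduce items [A → .], [A → n n .], [B → .] and shift items [A → . n B], [A → . n n], [A → n . n], [B → . - B], [B → . / d n] — shift-reduce conflict.

Answer: Yes — I0: [A → .] vs [A → . n B]; I2: [A → .] vs [A → . n B]; I3: [A → .] vs [A → . n B]; I5: [A → .] vs [A → . n B]; I7: [A → .] vs [A → . n B]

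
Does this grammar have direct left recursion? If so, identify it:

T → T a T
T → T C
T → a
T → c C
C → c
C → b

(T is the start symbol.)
Direct left recursion occurs when N → N α for some non-terminal N (the right-hand side begins with the left-hand side itself).

T → T a T: LEFT RECURSIVE (starts with T)
T → T C: LEFT RECURSIVE (starts with T)
T → a: starts with a
T → c C: starts with c
C → c: starts with c
C → b: starts with b

The grammar has direct left recursion on: T.

Answer: Yes, T is left-recursive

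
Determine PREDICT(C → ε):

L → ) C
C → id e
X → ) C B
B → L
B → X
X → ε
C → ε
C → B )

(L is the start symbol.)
PREDICT(C → ε) = (FIRST(RHS) \ {ε}) ∪ (FOLLOW(C) if ε ∈ FIRST(RHS), i.e. RHS ⇒* ε)
The right-hand side is ε (FIRST(ε) = { ε }), so the predict set is FOLLOW(C) = { $, ')' }
PREDICT(C → ε) = { $, ')' }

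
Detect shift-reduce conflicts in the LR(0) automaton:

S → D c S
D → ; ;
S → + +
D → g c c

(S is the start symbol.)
No shift-reduce conflicts

Augment with S' → S and build the canonical LR(0) collection (I0 = CLOSURE({[S' → . S]}), then GOTO on every symbol after a dot until no new states appear). It has 12 states:
  I0: { [D → . ; ;], [D → . g c c], [S → . + +], [S → . D c S], [S' → . S] }  — shift
  I1: { [S → + . +] }  — shift
  I2: { [D → ; . ;] }  — shift
  I3: { [S → D . c S] }  — shift
  I4: { [S' → S .] }  — accept
  I5: { [D → g . c c] }  — shift
  I6: { [D → g c . c] }  — shift
  I7: { [D → g c c .] }  — reduce
  I8: { [D → . ; ;], [D → . g c c], [S → . + +], [S → . D c S], [S → D c . S] }  — shift
  I9: { [S → D c S .] }  — reduce
  I10: { [D → ; ; .] }  — reduce
  I11: { [S → + + .] }  — reduce

No state contains both a complete item and a shift item.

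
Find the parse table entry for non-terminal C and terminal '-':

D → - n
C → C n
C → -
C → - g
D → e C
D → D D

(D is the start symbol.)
C → C n, C → -, C → - g

To find M[C, '-'], we find productions for C where '-' is in the predict set (PREDICT(N → α) = (FIRST(α) \ {ε}) ∪ (FOLLOW(N) if α ⇒* ε)).

Relevant sets:
  FIRST(C) = { '-' }

C → C n: PREDICT = { '-' }
  '-' is in predict set, so this production goes in M[C, '-']
C → -: PREDICT = { '-' }
  '-' is in predict set, so this production goes in M[C, '-']
C → - g: PREDICT = { '-' }
  '-' is in predict set, so this production goes in M[C, '-']

M[C, '-'] = C → C n, C → -, C → - g  (a multiply-defined cell — the grammar is not LL(1))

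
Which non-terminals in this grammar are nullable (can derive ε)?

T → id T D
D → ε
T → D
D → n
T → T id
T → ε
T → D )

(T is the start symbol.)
{ 'D', 'T' }

ε-productions: D → ε, T → ε
So D, T are immediately nullable.
Every non-terminal is now nullable.
Nullable = { 'D', 'T' }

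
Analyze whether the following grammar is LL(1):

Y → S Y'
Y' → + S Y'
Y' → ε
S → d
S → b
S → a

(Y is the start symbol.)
Yes, the grammar is LL(1).

A grammar is LL(1) if for each non-terminal N with multiple productions, the predict sets of those productions are pairwise disjoint, where PREDICT(N → α) = (FIRST(α) \ {ε}) ∪ (FOLLOW(N) if α ⇒* ε).

Relevant sets:
  FOLLOW(Y') = { $ }

For Y':
  PREDICT(Y' → '+' S Y') = { '+' }
  PREDICT(Y' → ε) = { $ }
For S:
  PREDICT(S → d) = { 'd' }
  PREDICT(S → b) = { 'b' }
  PREDICT(S → a) = { 'a' }
Y has a single production, so nothing to check there.

All predict sets are disjoint. The grammar IS LL(1).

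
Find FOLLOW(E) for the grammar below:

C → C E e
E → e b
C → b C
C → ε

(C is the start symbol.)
To compute FOLLOW(E), find every occurrence of E on a right-hand side N → α E β: add FIRST(β) \ {ε}, and if β is empty or nullable also add FOLLOW(N). Iterate to a fixed point.

In C → C E e: E is followed by e, add FIRST(e) \ {ε} = { 'e' }

Taking the union: FOLLOW(E) = { 'e' }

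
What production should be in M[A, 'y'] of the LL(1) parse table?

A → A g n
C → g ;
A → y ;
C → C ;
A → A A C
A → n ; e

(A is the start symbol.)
A → A g n, A → y ;, A → A A C

To find M[A, 'y'], we find productions for A where 'y' is in the predict set (PREDICT(N → α) = (FIRST(α) \ {ε}) ∪ (FOLLOW(N) if α ⇒* ε)).

Relevant sets:
  FIRST(A) = { 'n', 'y' }

A → A g n: PREDICT = { 'n', 'y' }
  'y' is in predict set, so this production goes in M[A, 'y']
A → y ;: PREDICT = { 'y' }
  'y' is in predict set, so this production goes in M[A, 'y']
A → A A C: PREDICT = { 'n', 'y' }
  'y' is in predict set, so this production goes in M[A, 'y']
A → n ; e: PREDICT = { 'n' }

M[A, 'y'] = A → A g n, A → y ;, A → A A C  (a multiply-defined cell — the grammar is not LL(1))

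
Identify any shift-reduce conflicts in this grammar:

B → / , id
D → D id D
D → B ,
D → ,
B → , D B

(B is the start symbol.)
Yes — I6: [D → , .] vs [B → . , D B]; I11: [D → D id D .] vs [D → D . id D]

Augment with B' → B and build the canonical LR(0) collection (I0 = CLOSURE({[B' → . B]}), then GOTO on every symbol after a dot until no new states appear). It has 13 states:
  I0: { [B → . , D B], [B → . / , id], [B' → . B] }  — shift
  I1: { [B → , . D B], [B → . , D B], [B → . / , id], [D → . ,], [D → . B ,], [D → . D id D] }  — shift
  I2: { [B → / . , id] }  — shift
  I3: { [B' → B .] }  — accept
  I4: { [B → / , . id] }  — shift
  I5: { [B → / , id .] }  — reduce
  I6: { [B → , . D B], [B → . , D B], [B → . / , id], [D → , .], [D → . ,], [D → . B ,], [D → . D id D] }  — shift, reduce
  I7: { [D → B . ,] }  — shift
  I8: { [B → , D . B], [B → . , D B], [B → . / , id], [D → D . id D] }  — shift
  I9: { [B → , D B .] }  — reduce
  I10: { [B → . , D B], [B → . / , id], [D → . ,], [D → . B ,], [D → . D id D], [D → D id . D] }  — shift
  I11: { [D → D . id D], [D → D id D .] }  — shift, reduce
  I12: { [D → B , .] }  — reduce

I6 contains reduce item [D → , .] and shift items [B → . , D B], [B → . / , id], [D → . ,] — shift-reduce conflict.
I11 contains reduce item [D → D id D .] and shift item [D → D . id D] — shift-reduce conflict.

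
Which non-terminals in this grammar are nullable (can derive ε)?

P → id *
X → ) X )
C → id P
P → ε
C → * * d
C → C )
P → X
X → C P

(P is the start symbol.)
A non-terminal is nullable if it can derive ε (the empty string): either it has an ε-production, or it has a production whose right-hand side consists entirely of nullable non-terminals.

ε-productions: P → ε
So P is immediately nullable.
No further non-terminal can be added: every production for the remaining non-terminals contains a terminal or a non-nullable non-terminal.
Nullable = { 'P' }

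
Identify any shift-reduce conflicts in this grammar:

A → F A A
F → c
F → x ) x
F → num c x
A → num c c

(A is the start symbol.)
Augment with A' → A and build the canonical LR(0) collection (I0 = CLOSURE({[A' → . A]}), then GOTO on every symbol after a dot until no new states appear). It has 13 states:
  I0: { [A → . F A A], [A → . num c c], [A' → . A], [F → . c], [F → . num c x], [F → . x ) x] }  — shift
  I1: { [A' → A .] }  — accept
  I2: { [A → . F A A], [A → . num c c], [A → F . A A], [F → . c], [F → . num c x], [F → . x ) x] }  — shift
  I3: { [F → c .] }  — reduce
  I4: { [A → num . c c], [F → num . c x] }  — shift
  I5: { [F → x . ) x] }  — shift
  I6: { [F → x ) . x] }  — shift
  I7: { [F → x ) x .] }  — reduce
  I8: { [A → num c . c], [F → num c . x] }  — shift
  I9: { [A → num c c .] }  — reduce
  I10: { [F → num c x .] }  — reduce
  I11: { [A → . F A A], [A → . num c c], [A → F A . A], [F → . c], [F → . num c x], [F → . x ) x] }  — shift
  I12: { [A → F A A .] }  — reduce

No state contains both a complete item and a shift item.

Answer: No shift-reduce conflicts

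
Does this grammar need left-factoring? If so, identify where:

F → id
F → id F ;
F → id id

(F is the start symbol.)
Yes, F has productions with common prefix 'id'

Left-factoring is needed when two productions for the same non-terminal
share a common prefix on the right-hand side.

Productions for F:
  F → id
  F → id F ;
  F → id id

Found common prefix 'id' in productions for F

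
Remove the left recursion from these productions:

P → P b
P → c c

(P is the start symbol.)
P → c c P'
P' → b P'
P' → ε

P is directly left-recursive. The standard transformation for
  A → A α₁ | ... | A α_m | β₁ | ... | β_n
is
  A  → β₁ A' | ... | β_n A'
  A' → α₁ A' | ... | α_m A' | ε

P → c c becomes P → c c P'
P → P b becomes P' → b P'
Add P' → ε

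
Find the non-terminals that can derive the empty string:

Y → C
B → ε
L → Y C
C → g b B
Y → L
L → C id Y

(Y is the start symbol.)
ε-productions: B → ε
So B is immediately nullable.
No further non-terminal can be added: every production for the remaining non-terminals contains a terminal or a non-nullable non-terminal.
Nullable = { 'B' }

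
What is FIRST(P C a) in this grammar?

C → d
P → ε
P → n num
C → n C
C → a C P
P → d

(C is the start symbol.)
FIRST sets of the non-terminals involved (from the grammar, by fixed-point iteration):
  FIRST(P) = { 'd', 'n', ε }
  FIRST(C) = { 'a', 'd', 'n' }

To compute FIRST(P C a), process the symbols left to right:
Symbol P is a non-terminal. Add FIRST(P) \ {ε} = { 'd', 'n' }
P is nullable (ε ∈ FIRST(P)), continue to the next symbol.
Symbol C is a non-terminal. Add FIRST(C) \ {ε} = { 'a', 'd', 'n' }
C is not nullable (ε ∉ FIRST(C)), so stop here.
FIRST(P C a) = { 'a', 'd', 'n' }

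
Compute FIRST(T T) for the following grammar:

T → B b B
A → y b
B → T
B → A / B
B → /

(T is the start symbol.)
FIRST sets of the non-terminals involved (from the grammar, by fixed-point iteration):
  FIRST(T) = { '/', 'y' }

To compute FIRST(T T), process the symbols left to right:
Symbol T is a non-terminal. Add FIRST(T) \ {ε} = { '/', 'y' }
T is not nullable (ε ∉ FIRST(T)), so stop here.
FIRST(T T) = { '/', 'y' }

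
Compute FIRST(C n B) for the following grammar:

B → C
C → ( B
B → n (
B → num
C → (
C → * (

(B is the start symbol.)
{ '(', '*' }

FIRST sets of the non-terminals involved (from the grammar, by fixed-point iteration):
  FIRST(C) = { '(', '*' }

To compute FIRST(C n B), process the symbols left to right:
Symbol C is a non-terminal. Add FIRST(C) \ {ε} = { '(', '*' }
C is not nullable (ε ∉ FIRST(C)), so stop here.
FIRST(C n B) = { '(', '*' }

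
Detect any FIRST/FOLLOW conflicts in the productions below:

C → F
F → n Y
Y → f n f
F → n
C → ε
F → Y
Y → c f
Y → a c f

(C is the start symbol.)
A FIRST/FOLLOW conflict occurs when a non-terminal N has a nullable alternative N → β (β ⇒* ε) and another alternative N → α with FIRST(α) ∩ FOLLOW(N) ≠ ∅: on such a lookahead the parser cannot decide between expanding α and letting N vanish via β.

Nullable non-terminals: C.
FIRST sets used below: FIRST(F) = { 'a', 'c', 'f', 'n' }

C: nullable alternative(s) C → ε; FOLLOW(C) = { $ }
  C → F: FIRST \ {ε} = { 'a', 'c', 'f', 'n' } — disjoint from FOLLOW(C)
  C → ε: FIRST \ {ε} = { } — this is the only nullable alternative, skip

F, Y have no nullable alternative, so no FIRST/FOLLOW check is needed there.

No FIRST/FOLLOW conflicts found.

Answer: No FIRST/FOLLOW conflicts.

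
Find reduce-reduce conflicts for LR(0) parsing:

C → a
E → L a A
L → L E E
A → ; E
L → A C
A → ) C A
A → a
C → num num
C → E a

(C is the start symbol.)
Yes — I7: [A → a .] vs [C → a .]

Augment with C' → C and build the canonical LR(0) collection (I0 = CLOSURE({[C' → . C]}), then GOTO on every symbol after a dot until no new states appear). It has 20 states:
  I0: { [A → . ) C A], [A → . ; E], [A → . a], [C → . E a], [C → . a], [C → . num num], [C' → . C], [E → . L a A], [L → . A C], [L → . L E E] }  — shift
  I1: { [A → ) . C A], [A → . ) C A], [A → . ; E], [A → . a], [C → . E a], [C → . a], [C → . num num], [E → . L a A], [L → . A C], [L → . L E E] }  — shift
  I2: { [A → . ) C A], [A → . ; E], [A → . a], [A → ; . E], [E → . L a A], [L → . A C], [L → . L E E] }  — shift
  I3: { [A → . ) C A], [A → . ; E], [A → . a], [C → . E a], [C → . a], [C → . num num], [E → . L a A], [L → . A C], [L → . L E E], [L → A . C] }  — shift
  I4: { [C' → C .] }  — accept
  I5: { [C → E . a] }  — shift
  I6: { [A → . ) C A], [A → . ; E], [A → . a], [E → . L a A], [E → L . a A], [L → . A C], [L → . L E E], [L → L . E E] }  — shift
  I7: { [A → a .], [C → a .] }  — 2 reduces
  I8: { [C → num . num] }  — shift
  I9: { [C → num num .] }  — reduce
  I10: { [A → . ) C A], [A → . ; E], [A → . a], [E → . L a A], [L → . A C], [L → . L E E], [L → L E . E] }  — shift
  I11: { [A → . ) C A], [A → . ; E], [A → . a], [A → a .], [E → L a . A] }  — shift, reduce
  I12: { [E → L a A .] }  — reduce
  I13: { [A → a .] }  — reduce
  I14: { [L → L E E .] }  — reduce
  I15: { [C → E a .] }  — reduce
  I16: { [L → A C .] }  — reduce
  I17: { [A → ; E .] }  — reduce
  I18: { [A → ) C . A], [A → . ) C A], [A → . ; E], [A → . a] }  — shift
  I19: { [A → ) C A .] }  — reduce

I7 contains complete items [A → a .], [C → a .] — reduce-reduce conflict.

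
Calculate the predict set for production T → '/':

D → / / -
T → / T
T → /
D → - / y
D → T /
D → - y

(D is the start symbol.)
{ '/' }

PREDICT(T → '/') = (FIRST(RHS) \ {ε}) ∪ (FOLLOW(T) if ε ∈ FIRST(RHS), i.e. RHS ⇒* ε)
FIRST('/') = { '/' }
ε ∉ FIRST('/'), so FOLLOW(T) is not added.
PREDICT(T → '/') = { '/' }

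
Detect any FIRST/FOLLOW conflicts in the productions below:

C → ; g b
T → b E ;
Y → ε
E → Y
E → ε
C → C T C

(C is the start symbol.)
Nullable non-terminals: E, Y.
FIRST sets used below: FIRST(Y) = { ε }

E: nullable alternative(s) E → Y, E → ε; FOLLOW(E) = { ';' }
  E → Y: FIRST \ {ε} = { } — disjoint from FOLLOW(E)
  E → ε: FIRST \ {ε} = { } — disjoint from FOLLOW(E)
Y has a nullable alternative but only one production, so nothing to check.

C, T have no nullable alternative, so no FIRST/FOLLOW check is needed there.

No FIRST/FOLLOW conflicts found.

Answer: No FIRST/FOLLOW conflicts.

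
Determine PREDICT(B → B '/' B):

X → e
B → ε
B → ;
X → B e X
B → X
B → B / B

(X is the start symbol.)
PREDICT(B → B '/' B) = (FIRST(RHS) \ {ε}) ∪ (FOLLOW(B) if ε ∈ FIRST(RHS), i.e. RHS ⇒* ε)
FIRST(B) = { '/', ';', 'e', ε }
FIRST(B '/' B) = { '/', ';', 'e' }
ε ∉ FIRST(B '/' B), so FOLLOW(B) is not added.
PREDICT(B → B '/' B) = { '/', ';', 'e' }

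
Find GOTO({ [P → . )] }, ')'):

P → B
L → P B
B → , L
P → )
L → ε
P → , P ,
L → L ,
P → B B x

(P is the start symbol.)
GOTO(I, ')') = CLOSURE({ [A → αX.β] : [A → α.Xβ] ∈ I, X = ')' })

Items with dot before ')', with the dot advanced:
  [P → . )] → [P → ) .]
Closure adds nothing (no advanced item has the dot before a non-terminal).

GOTO = { [P → ) .] }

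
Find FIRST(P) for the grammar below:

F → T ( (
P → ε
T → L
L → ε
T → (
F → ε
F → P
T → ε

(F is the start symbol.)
To compute FIRST(P), examine every production with P on the left-hand side, reading each right-hand side left to right until a non-nullable symbol is reached.

From P → ε:
  - ε-production, so ε ∈ FIRST(P)

Collecting: FIRST(P) = { ε }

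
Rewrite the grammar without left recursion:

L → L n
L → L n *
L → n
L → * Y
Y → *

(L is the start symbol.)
L → n L'
L → * Y L'
L' → n L'
L' → n * L'
L' → ε
Y → *

L is directly left-recursive. The standard transformation for
  A → A α₁ | ... | A α_m | β₁ | ... | β_n
is
  A  → β₁ A' | ... | β_n A'
  A' → α₁ A' | ... | α_m A' | ε

L → n becomes L → n L'
L → * Y becomes L → * Y L'
L → L n becomes L' → n L'
L → L n * becomes L' → n * L'
Add L' → ε

Productions for other non-terminals are unchanged:
  Y → *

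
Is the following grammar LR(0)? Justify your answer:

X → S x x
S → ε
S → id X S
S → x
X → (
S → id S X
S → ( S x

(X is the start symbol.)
A grammar is LR(0) if no state in the canonical LR(0) collection has:
  - both a shift item (dot before a terminal) and a complete item (shift-reduce conflict), or
  - two or more complete items (reduce-reduce conflict; the accept item [X' → X .] counts as a complete item here).

Augment with X' → X and build the canonical LR(0) collection (I0 = CLOSURE({[X' → . X]}), then GOTO on every symbol after a dot until no new states appear). It has 16 states:
  I0: { [S → . ( S x], [S → . id S X], [S → . id X S], [S → . x], [S → .], [X → . (], [X → . S x x], [X' → . X] }  — shift, reduce
  I1: { [S → ( . S x], [S → . ( S x], [S → . id S X], [S → . id X S], [S → . x], [S → .], [X → ( .] }  — shift, 2 reduces
  I2: { [X → S . x x] }  — shift
  I3: { [X' → X .] }  — accept
  I4: { [S → . ( S x], [S → . id S X], [S → . id X S], [S → . x], [S → .], [S → id . S X], [S → id . X S], [X → . (], [X → . S x x] }  — shift, reduce
  I5: { [S → x .] }  — reduce
  I6: { [S → . ( S x], [S → . id S X], [S → . id X S], [S → . x], [S → .], [S → id S . X], [X → . (], [X → . S x x], [X → S . x x] }  — shift, reduce
  I7: { [S → . ( S x], [S → . id S X], [S → . id X S], [S → . x], [S → .], [S → id X . S] }  — shift, reduce
  I8: { [S → ( . S x], [S → . ( S x], [S → . id S X], [S → . id X S], [S → . x], [S → .] }  — shift, reduce
  I9: { [S → id X S .] }  — reduce
  I10: { [S → ( S . x] }  — shift
  I11: { [S → ( S x .] }  — reduce
  I12: { [S → id S X .] }  — reduce
  I13: { [S → x .], [X → S x . x] }  — shift, reduce
  I14: { [X → S x x .] }  — reduce
  I15: { [X → S x . x] }  — shift

Conflict in state I0:
  Shift-reduce conflict between [S → .] and [S → . ( S x]
So the grammar is NOT LR(0).

Answer: No. Shift-reduce conflict between [S → .] and [S → . ( S x]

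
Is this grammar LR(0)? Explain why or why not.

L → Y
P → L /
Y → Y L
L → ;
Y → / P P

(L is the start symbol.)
No. Shift-reduce conflict between [L → Y .] and [L → . ;]

Augment with L' → L and build the canonical LR(0) collection (I0 = CLOSURE({[L' → . L]}), then GOTO on every symbol after a dot until no new states appear). It has 10 states:
  I0: { [L → . ;], [L → . Y], [L' → . L], [Y → . / P P], [Y → . Y L] }  — shift
  I1: { [L → . ;], [L → . Y], [P → . L /], [Y → . / P P], [Y → . Y L], [Y → / . P P] }  — shift
  I2: { [L → ; .] }  — reduce
  I3: { [L' → L .] }  — accept
  I4: { [L → . ;], [L → . Y], [L → Y .], [Y → . / P P], [Y → . Y L], [Y → Y . L] }  — shift, reduce
  I5: { [Y → Y L .] }  — reduce
  I6: { [P → L . /] }  — shift
  I7: { [L → . ;], [L → . Y], [P → . L /], [Y → . / P P], [Y → . Y L], [Y → / P . P] }  — shift
  I8: { [Y → / P P .] }  — reduce
  I9: { [P → L / .] }  — reduce

Conflict in state I4:
  Shift-reduce conflict between [L → Y .] and [L → . ;]
So the grammar is NOT LR(0).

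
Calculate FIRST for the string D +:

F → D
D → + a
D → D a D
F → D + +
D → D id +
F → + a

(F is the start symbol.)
{ '+' }

FIRST sets of the non-terminals involved (from the grammar, by fixed-point iteration):
  FIRST(D) = { '+' }

To compute FIRST(D +), process the symbols left to right:
Symbol D is a non-terminal. Add FIRST(D) \ {ε} = { '+' }
D is not nullable (ε ∉ FIRST(D)), so stop here.
FIRST(D +) = { '+' }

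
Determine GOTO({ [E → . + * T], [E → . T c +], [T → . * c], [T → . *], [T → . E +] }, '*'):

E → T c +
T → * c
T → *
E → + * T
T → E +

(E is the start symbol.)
GOTO(I, '*') = CLOSURE({ [A → αX.β] : [A → α.Xβ] ∈ I, X = '*' })

Items with dot before '*', with the dot advanced:
  [T → . *] → [T → * .]
  [T → . * c] → [T → * . c]
Closure adds nothing (no advanced item has the dot before a non-terminal).

GOTO = { [T → * . c], [T → * .] }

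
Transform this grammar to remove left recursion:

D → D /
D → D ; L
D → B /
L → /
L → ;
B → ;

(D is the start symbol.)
D → B / D'
D' → / D'
D' → ; L D'
D' → ε
L → /
L → ;
B → ;

D is directly left-recursive. The standard transformation for
  A → A α₁ | ... | A α_m | β₁ | ... | β_n
is
  A  → β₁ A' | ... | β_n A'
  A' → α₁ A' | ... | α_m A' | ε

D → B / becomes D → B / D'
D → D / becomes D' → / D'
D → D ; L becomes D' → ; L D'
Add D' → ε

Productions for other non-terminals are unchanged:
  L → /
  L → ;
  B → ;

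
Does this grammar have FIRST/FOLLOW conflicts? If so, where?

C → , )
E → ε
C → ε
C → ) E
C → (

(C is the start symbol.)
No FIRST/FOLLOW conflicts.

Nullable non-terminals: C, E.

C: nullable alternative(s) C → ε; FOLLOW(C) = { $ }
  C → , ): FIRST \ {ε} = { ',' } — disjoint from FOLLOW(C)
  C → ε: FIRST \ {ε} = { } — this is the only nullable alternative, skip
  C → ) E: FIRST \ {ε} = { ')' } — disjoint from FOLLOW(C)
  C → (: FIRST \ {ε} = { '(' } — disjoint from FOLLOW(C)
E has a nullable alternative but only one production, so nothing to check.

No FIRST/FOLLOW conflicts found.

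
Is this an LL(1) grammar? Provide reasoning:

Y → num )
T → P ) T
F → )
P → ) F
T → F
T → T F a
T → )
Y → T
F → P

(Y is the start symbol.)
No. Predict set conflict for T: { ')' }

A grammar is LL(1) if for each non-terminal N with multiple productions, the predict sets of those productions are pairwise disjoint, where PREDICT(N → α) = (FIRST(α) \ {ε}) ∪ (FOLLOW(N) if α ⇒* ε).

Relevant sets:
  FIRST(T) = { ')' }
  FIRST(P) = { ')' }
  FIRST(F) = { ')' }

For Y:
  PREDICT(Y → num ')') = { 'num' }
  PREDICT(Y → T) = { ')' }
For T:
  PREDICT(T → P ')' T) = { ')' }
  PREDICT(T → F) = { ')' }
  PREDICT(T → T F a) = { ')' }
  PREDICT(T → ')') = { ')' }
For F:
  PREDICT(F → ')') = { ')' }
  PREDICT(F → P) = { ')' }
P has a single production, so nothing to check there.

Conflict found: Predict set conflict for T: { ')' }
The grammar is NOT LL(1).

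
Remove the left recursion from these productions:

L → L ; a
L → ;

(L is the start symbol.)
L is directly left-recursive. The standard transformation for
  A → A α₁ | ... | A α_m | β₁ | ... | β_n
is
  A  → β₁ A' | ... | β_n A'
  A' → α₁ A' | ... | α_m A' | ε

L → ; becomes L → ; L'
L → L ; a becomes L' → ; a L'
Add L' → ε

Resulting grammar:
L → ; L'
L' → ; a L'
L' → ε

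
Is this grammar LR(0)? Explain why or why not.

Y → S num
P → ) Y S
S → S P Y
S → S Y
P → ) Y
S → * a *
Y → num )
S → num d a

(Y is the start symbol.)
Augment with Y' → Y and build the canonical LR(0) collection (I0 = CLOSURE({[Y' → . Y]}), then GOTO on every symbol after a dot until no new states appear). It has 18 states:
  I0: { [S → . * a *], [S → . S P Y], [S → . S Y], [S → . num d a], [Y → . S num], [Y → . num )], [Y' → . Y] }  — shift
  I1: { [S → * . a *] }  — shift
  I2: { [P → . ) Y S], [P → . ) Y], [S → . * a *], [S → . S P Y], [S → . S Y], [S → . num d a], [S → S . P Y], [S → S . Y], [Y → . S num], [Y → . num )], [Y → S . num] }  — shift
  I3: { [Y' → Y .] }  — accept
  I4: { [S → num . d a], [Y → num . )] }  — shift
  I5: { [Y → num ) .] }  — reduce
  I6: { [S → num d . a] }  — shift
  I7: { [S → num d a .] }  — reduce
  I8: { [P → ) . Y S], [P → ) . Y], [S → . * a *], [S → . S P Y], [S → . S Y], [S → . num d a], [Y → . S num], [Y → . num )] }  — shift
  I9: { [S → . * a *], [S → . S P Y], [S → . S Y], [S → . num d a], [S → S P . Y], [Y → . S num], [Y → . num )] }  — shift
  I10: { [S → S Y .] }  — reduce
  I11: { [S → num . d a], [Y → S num .], [Y → num . )] }  — shift, reduce
  I12: { [S → S P Y .] }  — reduce
  I13: { [P → ) Y . S], [P → ) Y .], [S → . * a *], [S → . S P Y], [S → . S Y], [S → . num d a] }  — shift, reduce
  I14: { [P → ) Y S .], [P → . ) Y S], [P → . ) Y], [S → . * a *], [S → . S P Y], [S → . S Y], [S → . num d a], [S → S . P Y], [S → S . Y], [Y → . S num], [Y → . num )] }  — shift, reduce
  I15: { [S → num . d a] }  — shift
  I16: { [S → * a . *] }  — shift
  I17: { [S → * a * .] }  — reduce

Conflict in state I11:
  Shift-reduce conflict between [Y → S num .] and [S → num . d a]
So the grammar is NOT LR(0).

Answer: No. Shift-reduce conflict between [Y → S num .] and [S → num . d a]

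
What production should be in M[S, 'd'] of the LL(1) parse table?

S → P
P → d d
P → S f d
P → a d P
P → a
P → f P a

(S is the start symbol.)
S → P

To find M[S, 'd'], we find productions for S where 'd' is in the predict set (PREDICT(N → α) = (FIRST(α) \ {ε}) ∪ (FOLLOW(N) if α ⇒* ε)).

Relevant sets:
  FIRST(P) = { 'a', 'd', 'f' }

S → P: PREDICT = { 'a', 'd', 'f' }
  'd' is in predict set, so this production goes in M[S, 'd']

M[S, 'd'] = S → P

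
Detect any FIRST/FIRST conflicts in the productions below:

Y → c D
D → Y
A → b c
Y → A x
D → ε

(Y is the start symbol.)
A FIRST/FIRST conflict occurs when two productions N → α and N → β for the same non-terminal have FIRST(α) ∩ FIRST(β) ≠ ∅ (with ε ∈ FIRST of a nullable right-hand side, so two nullable alternatives also conflict).

FIRST sets of the non-terminals at (or reachable through a nullable prefix from) the front of some alternative:
  FIRST(A) = { 'b' }
  FIRST(Y) = { 'b', 'c' }

Productions for Y:
  Y → c D: FIRST = { 'c' }
  Y → A x: FIRST = { 'b' }
Productions for D:
  D → Y: FIRST = { 'b', 'c' }
  D → ε: FIRST = { ε }
A has only one production, so no FIRST/FIRST conflict is possible there.

All alternatives of each non-terminal have pairwise disjoint FIRST sets.

Answer: No FIRST/FIRST conflicts.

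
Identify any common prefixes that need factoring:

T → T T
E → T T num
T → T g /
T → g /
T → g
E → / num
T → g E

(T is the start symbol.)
Left-factoring is needed when two productions for the same non-terminal
share a common prefix on the right-hand side.

Productions for T:
  T → T T
  T → T g /
  T → g /
  T → g
  T → g E
Productions for E:
  E → T T num
  E → / num

Found common prefix 'T' in productions for T
Found common prefix 'g' in productions for T

Answer: Yes, T has productions with common prefix 'T'; T has productions with common prefix 'g'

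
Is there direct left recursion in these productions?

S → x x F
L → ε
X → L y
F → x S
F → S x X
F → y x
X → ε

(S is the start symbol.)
No direct left recursion

Direct left recursion occurs when N → N α for some non-terminal N (the right-hand side begins with the left-hand side itself).

S → x x F: starts with x
L → ε: starts with ε
X → L y: starts with L
F → x S: starts with x
F → S x X: starts with S
F → y x: starts with y
X → ε: starts with ε

No direct left recursion found.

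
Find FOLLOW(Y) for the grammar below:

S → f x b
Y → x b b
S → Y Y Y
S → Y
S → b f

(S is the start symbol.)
In S → Y Y Y: Y is followed by Y Y, add FIRST(Y Y) \ {ε} = { 'x' }
In S → Y Y Y: Y is followed by Y, add FIRST(Y) \ {ε} = { 'x' }
In S → Y Y Y: Y is at the end, add FOLLOW(S)
In S → Y: Y is at the end, add FOLLOW(S)

The FOLLOW sets referred to above (computed the same way, to a fixed point):
  FOLLOW(S) = { $ }

Taking the union: FOLLOW(Y) = { $, 'x' }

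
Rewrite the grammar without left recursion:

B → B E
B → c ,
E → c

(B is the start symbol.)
B is directly left-recursive. The standard transformation for
  A → A α₁ | ... | A α_m | β₁ | ... | β_n
is
  A  → β₁ A' | ... | β_n A'
  A' → α₁ A' | ... | α_m A' | ε

B → c , becomes B → c , B'
B → B E becomes B' → E B'
Add B' → ε

Productions for other non-terminals are unchanged:
  E → c

Resulting grammar:
B → c , B'
B' → E B'
B' → ε
E → c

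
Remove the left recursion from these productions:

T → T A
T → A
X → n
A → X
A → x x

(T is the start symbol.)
T is directly left-recursive. The standard transformation for
  A → A α₁ | ... | A α_m | β₁ | ... | β_n
is
  A  → β₁ A' | ... | β_n A'
  A' → α₁ A' | ... | α_m A' | ε

T → A becomes T → A T'
T → T A becomes T' → A T'
Add T' → ε

Productions for other non-terminals are unchanged:
  X → n
  A → X
  A → x x

Resulting grammar:
T → A T'
T' → A T'
T' → ε
X → n
A → X
A → x x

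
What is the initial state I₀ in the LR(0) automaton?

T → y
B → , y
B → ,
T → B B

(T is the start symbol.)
{ [B → . , y], [B → . ,], [T → . B B], [T → . y], [T' → . T] }

First, augment the grammar with T' → T
I₀ = CLOSURE({ [T' → . T] }):
  [T' → . T] has the dot before T: add [T → . y], [T → . B B]
  [T → . B B] has the dot before B: add [B → . , y], [B → . ,]
No further items can be added.

I₀ = { [B → . , y], [B → . ,], [T → . B B], [T → . y], [T' → . T] }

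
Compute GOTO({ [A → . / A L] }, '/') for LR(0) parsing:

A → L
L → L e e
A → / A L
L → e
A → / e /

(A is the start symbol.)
GOTO(I, '/') = CLOSURE({ [A → αX.β] : [A → α.Xβ] ∈ I, X = '/' })

Items with dot before '/', with the dot advanced:
  [A → . / A L] → [A → / . A L]
Closure of the advanced items:
  [A → / . A L] has the dot before A: add [A → . L], [A → . / A L], [A → . / e /]
  [A → . L] has the dot before L: add [L → . L e e], [L → . e]

GOTO = { [A → . / A L], [A → . / e /], [A → . L], [A → / . A L], [L → . L e e], [L → . e] }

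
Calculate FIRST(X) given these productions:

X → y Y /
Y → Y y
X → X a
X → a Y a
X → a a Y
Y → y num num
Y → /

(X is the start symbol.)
{ 'a', 'y' }

To compute FIRST(X), examine every production with X on the left-hand side, reading each right-hand side left to right until a non-nullable symbol is reached.

From X → y Y /:
  - y is a terminal: add 'y' and stop
From X → X a:
  - X is the symbol being defined: contributes nothing new
    X is not nullable, so stop
From X → a Y a:
  - a is a terminal: add 'a' and stop
From X → a a Y:
  - a is a terminal: add 'a' and stop

Collecting: FIRST(X) = { 'a', 'y' }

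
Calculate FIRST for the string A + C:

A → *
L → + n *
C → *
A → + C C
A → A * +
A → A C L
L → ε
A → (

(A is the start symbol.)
{ '(', '*', '+' }

FIRST sets of the non-terminals involved (from the grammar, by fixed-point iteration):
  FIRST(A) = { '(', '*', '+' }

To compute FIRST(A + C), process the symbols left to right:
Symbol A is a non-terminal. Add FIRST(A) \ {ε} = { '(', '*', '+' }
A is not nullable (ε ∉ FIRST(A)), so stop here.
FIRST(A + C) = { '(', '*', '+' }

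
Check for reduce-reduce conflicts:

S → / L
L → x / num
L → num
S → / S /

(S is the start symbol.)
Augment with S' → S and build the canonical LR(0) collection (I0 = CLOSURE({[S' → . S]}), then GOTO on every symbol after a dot until no new states appear). It has 10 states:
  I0: { [S → . / L], [S → . / S /], [S' → . S] }  — shift
  I1: { [L → . num], [L → . x / num], [S → . / L], [S → . / S /], [S → / . L], [S → / . S /] }  — shift
  I2: { [S' → S .] }  — accept
  I3: { [S → / L .] }  — reduce
  I4: { [S → / S . /] }  — shift
  I5: { [L → num .] }  — reduce
  I6: { [L → x . / num] }  — shift
  I7: { [L → x / . num] }  — shift
  I8: { [L → x / num .] }  — reduce
  I9: { [S → / S / .] }  — reduce

No state contains more than one complete item.

Answer: No reduce-reduce conflicts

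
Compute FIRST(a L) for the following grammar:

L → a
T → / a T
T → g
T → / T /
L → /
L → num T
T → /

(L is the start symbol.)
To compute FIRST(a L), process the symbols left to right:
Symbol a is a terminal. Add 'a' and stop.
FIRST(a L) = { 'a' }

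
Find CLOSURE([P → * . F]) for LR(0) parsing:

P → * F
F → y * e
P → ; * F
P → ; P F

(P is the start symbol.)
To compute CLOSURE, for each item [A → α.Bβ] where B is a non-terminal, add [B → .γ] for all productions B → γ; repeat for the newly added items until nothing changes.

Start with: [P → * . F]
  [P → * . F] has the dot before F: add [F → . y * e]
No further items can be added.

CLOSURE = { [F → . y * e], [P → * . F] }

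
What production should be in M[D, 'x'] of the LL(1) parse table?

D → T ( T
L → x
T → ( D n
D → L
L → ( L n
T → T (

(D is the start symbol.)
D → L

To find M[D, 'x'], we find productions for D where 'x' is in the predict set (PREDICT(N → α) = (FIRST(α) \ {ε}) ∪ (FOLLOW(N) if α ⇒* ε)).

Relevant sets:
  FIRST(T) = { '(' }
  FIRST(L) = { '(', 'x' }

D → T ( T: PREDICT = { '(' }
D → L: PREDICT = { '(', 'x' }
  'x' is in predict set, so this production goes in M[D, 'x']

M[D, 'x'] = D → L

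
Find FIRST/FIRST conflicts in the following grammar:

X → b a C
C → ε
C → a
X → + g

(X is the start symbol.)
A FIRST/FIRST conflict occurs when two productions N → α and N → β for the same non-terminal have FIRST(α) ∩ FIRST(β) ≠ ∅ (with ε ∈ FIRST of a nullable right-hand side, so two nullable alternatives also conflict).

Productions for X:
  X → b a C: FIRST = { 'b' }
  X → + g: FIRST = { '+' }
Productions for C:
  C → ε: FIRST = { ε }
  C → a: FIRST = { 'a' }

All alternatives of each non-terminal have pairwise disjoint FIRST sets.

Answer: No FIRST/FIRST conflicts.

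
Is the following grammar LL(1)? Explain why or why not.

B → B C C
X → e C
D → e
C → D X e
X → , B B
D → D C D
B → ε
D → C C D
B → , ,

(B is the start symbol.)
A grammar is LL(1) if for each non-terminal N with multiple productions, the predict sets of those productions are pairwise disjoint, where PREDICT(N → α) = (FIRST(α) \ {ε}) ∪ (FOLLOW(N) if α ⇒* ε).

Relevant sets:
  FIRST(B) = { ',', 'e', ε }
  FIRST(C) = { 'e' }
  FIRST(D) = { 'e' }
  FOLLOW(B) = { $, ',', 'e' }

For B:
  PREDICT(B → B C C) = { ',', 'e' }
  PREDICT(B → ε) = { $, ',', 'e' }
  PREDICT(B → ',' ',') = { ',' }
For X:
  PREDICT(X → e C) = { 'e' }
  PREDICT(X → ',' B B) = { ',' }
For D:
  PREDICT(D → e) = { 'e' }
  PREDICT(D → D C D) = { 'e' }
  PREDICT(D → C C D) = { 'e' }
C has a single production, so nothing to check there.

Conflict found: Predict set conflict for B: { ',', 'e' }
The grammar is NOT LL(1).

Answer: No. Predict set conflict for B: { ',', 'e' }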